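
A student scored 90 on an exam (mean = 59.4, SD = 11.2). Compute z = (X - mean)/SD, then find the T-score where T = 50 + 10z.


z = (X - mean) / SD = (90 - 59.4) / 11.2
z = 30.6 / 11.2
z = 2.7321
T-score = T = 50 + 10z
Carry z at full precision (z = 30.6 / 11.2) into the conversion:
T-score = 50 + 10 * (30.6 / 11.2) = 50 + 306 / 11.2
T-score = 50 + 27.3214
T-score = 77.3214

77.3214


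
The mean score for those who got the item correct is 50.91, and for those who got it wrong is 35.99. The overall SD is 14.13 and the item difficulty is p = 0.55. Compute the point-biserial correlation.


q = 1 - p = 0.45
rpb = ((M1 - M0) / SD) * sqrt(p * q)
rpb = ((50.91 - 35.99) / 14.13) * sqrt(0.55 * 0.45)
rpb = 0.5253

0.5253


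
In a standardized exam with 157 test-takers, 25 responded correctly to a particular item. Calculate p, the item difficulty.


Item difficulty p = number correct / total examinees
p = 25 / 157
p = 0.1592

0.1592


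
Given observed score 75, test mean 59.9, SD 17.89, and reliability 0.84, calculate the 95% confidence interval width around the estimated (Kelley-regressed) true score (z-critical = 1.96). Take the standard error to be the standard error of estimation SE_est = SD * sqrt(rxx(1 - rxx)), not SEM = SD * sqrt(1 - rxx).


True score estimate = 0.84*75 + 0.16*59.9 = 72.584
SE_est = SD * sqrt(rxx * (1 - rxx)) = 17.89 * sqrt(0.84 * 0.16) = 17.89 * sqrt(0.1344) = 6.558582
CI = T_est +/- z * SE_est, so width = 2 * z * SE_est = 2 * 1.96 * 6.558582
Width = 25.7096

25.7096


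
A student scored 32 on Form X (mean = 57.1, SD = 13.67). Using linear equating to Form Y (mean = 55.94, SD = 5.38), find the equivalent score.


slope = SD_Y / SD_X = 5.38 / 13.67 ~ 0.3936
intercept = mean_Y - slope * mean_X = 55.94 - (5.38 / 13.67) * 57.1 ~ 33.4676
Y = slope * X + intercept. To avoid rounding drift from the rounded slope/intercept, evaluate the equivalent form Y = mean_Y + SD_Y * (X - mean_X) / SD_X at full precision:
Y = 55.94 + 5.38 * (32 - 57.1) / 13.67
Y = 55.94 - 5.38 * 25.1 / 13.67
Y = 55.94 - 135.038 / 13.67
Y = 55.94 - 9.8784
Y = 46.0616

46.0616


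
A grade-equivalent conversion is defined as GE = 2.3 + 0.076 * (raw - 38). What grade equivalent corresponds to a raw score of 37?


raw - median = 37 - 38 = -1
slope * diff = 0.076 * -1 = -0.076
GE = 2.3 + -0.076
GE = 2.224

2.224


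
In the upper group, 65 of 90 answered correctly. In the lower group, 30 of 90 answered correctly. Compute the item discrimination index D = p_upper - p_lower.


p_upper = 65/90 = 0.7222
p_lower = 30/90 = 0.3333
D = 0.7222 - 0.3333 = 0.3889

0.3889


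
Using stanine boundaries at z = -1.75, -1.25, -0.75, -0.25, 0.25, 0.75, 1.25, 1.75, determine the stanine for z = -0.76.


Stanine boundaries: [-1.75, -1.25, -0.75, -0.25, 0.25, 0.75, 1.25, 1.75]
z = -0.76
Check each boundary:
  z >= -1.75 -> could be stanine 2
  z >= -1.25 -> could be stanine 3
  z < -0.75
  z < -0.25
  z < 0.25
  z < 0.75
  z < 1.25
  z < 1.75
Highest qualifying boundary gives stanine = 3

3


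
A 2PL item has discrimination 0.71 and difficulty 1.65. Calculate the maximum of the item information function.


For 2PL, max info at theta = b = 1.65
I_max = a^2 / 4 = 0.71^2 / 4
= 0.5041 / 4
I_max = 0.126

0.126


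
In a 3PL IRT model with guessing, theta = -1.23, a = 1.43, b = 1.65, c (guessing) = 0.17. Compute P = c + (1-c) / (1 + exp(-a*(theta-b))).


logit = 1.43*(-1.23 - 1.65) = -4.1184
P* = 1/(1 + exp(--4.1184)) = 0.016
P = 0.17 + (1 - 0.17) * 0.016
P = 0.1833

0.1833


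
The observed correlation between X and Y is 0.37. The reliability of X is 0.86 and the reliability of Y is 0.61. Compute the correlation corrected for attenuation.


r_corrected = rxy / sqrt(rxx * ryy)
= 0.37 / sqrt(0.86 * 0.61)
= 0.37 / sqrt(0.5246)
= 0.37 / 0.724293
r_corrected = 0.5108

0.5108


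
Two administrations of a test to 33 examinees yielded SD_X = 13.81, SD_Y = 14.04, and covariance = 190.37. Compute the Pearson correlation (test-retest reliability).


r = cov(X,Y) / (SD_X * SD_Y)
r = 190.37 / (13.81 * 14.04)
r = 190.37 / 193.8924
r = 0.9818

0.9818


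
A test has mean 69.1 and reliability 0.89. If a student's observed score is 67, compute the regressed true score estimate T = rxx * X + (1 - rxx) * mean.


T_est = rxx * X + (1 - rxx) * mean
T_est = 0.89 * 67 + 0.11 * 69.1
T_est = 59.63 + 7.601
T_est = 67.231

67.231


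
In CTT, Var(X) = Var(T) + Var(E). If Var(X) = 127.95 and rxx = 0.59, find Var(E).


var_true = rxx * var_obs = 0.59 * 127.95 = 75.4905
var_error = var_obs - var_true
var_error = 127.95 - 75.4905
var_error = 52.4595

52.4595


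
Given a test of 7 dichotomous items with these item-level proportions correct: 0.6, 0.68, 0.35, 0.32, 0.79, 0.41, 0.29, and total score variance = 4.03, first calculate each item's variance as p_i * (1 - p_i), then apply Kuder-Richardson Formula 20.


For each item, compute p_i * q_i:
  Item 1: 0.6 * 0.4 = 0.24
  Item 2: 0.68 * 0.32 = 0.2176
  Item 3: 0.35 * 0.65 = 0.2275
  Item 4: 0.32 * 0.68 = 0.2176
  Item 5: 0.79 * 0.21 = 0.1659
  Item 6: 0.41 * 0.59 = 0.2419
  Item 7: 0.29 * 0.71 = 0.2059
Sum(p_i * q_i) = 0.24 + 0.2176 + 0.2275 + 0.2176 + 0.1659 + 0.2419 + 0.2059 = 1.5164
KR-20 = (k/(k-1)) * (1 - Sum(p_i*q_i) / Var_total)
= (7/6) * (1 - 1.5164/4.03)
= 1.1667 * 0.6237
KR-20 = 0.7277

0.7277


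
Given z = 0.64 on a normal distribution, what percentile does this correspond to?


CDF(z) = 0.5 * (1 + erf(z/sqrt(2)))
erf(0.4525) = 0.4778
CDF = 0.7389
Percentile rank = 0.7389 * 100 = 73.89

73.89


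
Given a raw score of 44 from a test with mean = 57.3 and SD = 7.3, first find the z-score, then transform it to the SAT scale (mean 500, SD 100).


z = (X - mean) / SD = (44 - 57.3) / 7.3
z = -13.3 / 7.3
z = -1.8219
SAT-scale = SAT = 500 + 100z
Carry z at full precision (z = -13.3 / 7.3) into the conversion:
SAT-scale = 500 + 100 * (-13.3 / 7.3) = 500 + -1330 / 7.3
SAT-scale = 500 + -182.1918
SAT-scale = 317.8082

317.8082


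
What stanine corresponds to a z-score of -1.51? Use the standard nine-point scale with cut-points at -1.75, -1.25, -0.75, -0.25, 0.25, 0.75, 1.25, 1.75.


Stanine boundaries: [-1.75, -1.25, -0.75, -0.25, 0.25, 0.75, 1.25, 1.75]
z = -1.51
Check each boundary:
  z >= -1.75 -> could be stanine 2
  z < -1.25
  z < -0.75
  z < -0.25
  z < 0.25
  z < 0.75
  z < 1.25
  z < 1.75
Highest qualifying boundary gives stanine = 2

2


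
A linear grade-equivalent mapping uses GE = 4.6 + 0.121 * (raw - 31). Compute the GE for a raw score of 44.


raw - median = 44 - 31 = 13
slope * diff = 0.121 * 13 = 1.573
GE = 4.6 + 1.573
GE = 6.173

6.173


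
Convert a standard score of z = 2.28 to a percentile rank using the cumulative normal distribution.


CDF(z) = 0.5 * (1 + erf(z/sqrt(2)))
erf(1.6122) = 0.9774
CDF = 0.9887
Percentile rank = 0.9887 * 100 = 98.87

98.87


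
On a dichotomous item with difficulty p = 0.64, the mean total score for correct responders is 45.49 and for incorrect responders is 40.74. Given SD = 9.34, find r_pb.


q = 1 - p = 0.36
rpb = ((M1 - M0) / SD) * sqrt(p * q)
rpb = ((45.49 - 40.74) / 9.34) * sqrt(0.64 * 0.36)
rpb = 0.2441

0.2441


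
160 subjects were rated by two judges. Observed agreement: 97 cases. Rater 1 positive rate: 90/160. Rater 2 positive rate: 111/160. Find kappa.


P_o = 97/160 = 0.60625
P_e = (90*111 + 70*49) / 25600 = 0.524219
kappa = (P_o - P_e) / (1 - P_e)
kappa = (0.60625 - 0.524219) / (1 - 0.524219)
kappa = 0.1724

0.1724


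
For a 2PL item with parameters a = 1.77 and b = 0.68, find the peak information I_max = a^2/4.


For 2PL, max info at theta = b = 0.68
I_max = a^2 / 4 = 1.77^2 / 4
= 3.1329 / 4
I_max = 0.7832

0.7832


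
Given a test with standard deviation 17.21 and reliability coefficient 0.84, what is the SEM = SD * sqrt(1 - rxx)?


SEM = SD * sqrt(1 - rxx)
SEM = 17.21 * sqrt(1 - 0.84)
SEM = 17.21 * sqrt(0.16) = 17.21 * 0.4
SEM = 6.884

6.884


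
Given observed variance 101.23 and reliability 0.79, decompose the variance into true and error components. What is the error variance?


var_true = rxx * var_obs = 0.79 * 101.23 = 79.9717
var_error = var_obs - var_true
var_error = 101.23 - 79.9717
var_error = 21.2583

21.2583


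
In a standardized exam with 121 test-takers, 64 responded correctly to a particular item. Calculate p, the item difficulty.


Item difficulty p = number correct / total examinees
p = 64 / 121
p = 0.5289

0.5289


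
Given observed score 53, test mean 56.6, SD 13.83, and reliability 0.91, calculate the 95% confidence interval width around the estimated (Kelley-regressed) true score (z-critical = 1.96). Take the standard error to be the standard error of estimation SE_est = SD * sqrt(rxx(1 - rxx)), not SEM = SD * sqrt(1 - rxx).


True score estimate = 0.91*53 + 0.09*56.6 = 53.324
SE_est = SD * sqrt(rxx * (1 - rxx)) = 13.83 * sqrt(0.91 * 0.09) = 13.83 * sqrt(0.0819) = 3.957894
CI = T_est +/- z * SE_est, so width = 2 * z * SE_est = 2 * 1.96 * 3.957894
Width = 15.5149

15.5149


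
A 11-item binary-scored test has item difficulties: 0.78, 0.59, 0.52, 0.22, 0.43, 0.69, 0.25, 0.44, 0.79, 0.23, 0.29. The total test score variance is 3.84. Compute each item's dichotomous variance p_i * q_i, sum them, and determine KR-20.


For each item, compute p_i * q_i:
  Item 1: 0.78 * 0.22 = 0.1716
  Item 2: 0.59 * 0.41 = 0.2419
  Item 3: 0.52 * 0.48 = 0.2496
  Item 4: 0.22 * 0.78 = 0.1716
  Item 5: 0.43 * 0.57 = 0.2451
  Item 6: 0.69 * 0.31 = 0.2139
  Item 7: 0.25 * 0.75 = 0.1875
  Item 8: 0.44 * 0.56 = 0.2464
  Item 9: 0.79 * 0.21 = 0.1659
  Item 10: 0.23 * 0.77 = 0.1771
  Item 11: 0.29 * 0.71 = 0.2059
Sum(p_i * q_i) = 0.1716 + 0.2419 + 0.2496 + 0.1716 + 0.2451 + 0.2139 + 0.1875 + 0.2464 + 0.1659 + 0.1771 + 0.2059 = 2.2765
KR-20 = (k/(k-1)) * (1 - Sum(p_i*q_i) / Var_total)
= (11/10) * (1 - 2.2765/3.84)
= 1.1 * 0.4072
KR-20 = 0.4479

0.4479


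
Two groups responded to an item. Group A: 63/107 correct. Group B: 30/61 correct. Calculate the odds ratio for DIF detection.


Odds_A = 63/44 = 1.4318
Odds_B = 30/31 = 0.9677
OR = Odds_A / Odds_B = 1.4318 / 0.9677
Exactly, OR = (63 * 31) / (44 * 30) = 1953 / 1320
OR = 1.4795

1.4795


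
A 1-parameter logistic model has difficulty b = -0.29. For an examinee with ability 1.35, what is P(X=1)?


theta - b = 1.35 - -0.29 = 1.64
exp(-(theta - b)) = exp(-1.64) = 0.194
P = 1 / (1 + 0.194)
P = 0.8375

0.8375


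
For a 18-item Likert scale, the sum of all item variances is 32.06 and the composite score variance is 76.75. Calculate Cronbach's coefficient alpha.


alpha = (k/(k-1)) * (1 - sum(si^2)/s_total^2)
= (18/17) * (1 - 32.06/76.75)
alpha = 0.6165

0.6165


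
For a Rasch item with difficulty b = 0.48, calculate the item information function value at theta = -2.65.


P = 1/(1+exp(-(-2.65-0.48))) = 0.0419
I = P*(1-P) = 0.0419 * 0.9581
I = 0.0401

0.0401


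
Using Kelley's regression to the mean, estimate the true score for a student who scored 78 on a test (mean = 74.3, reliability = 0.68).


T_est = rxx * X + (1 - rxx) * mean
T_est = 0.68 * 78 + 0.32 * 74.3
T_est = 53.04 + 23.776
T_est = 76.816

76.816


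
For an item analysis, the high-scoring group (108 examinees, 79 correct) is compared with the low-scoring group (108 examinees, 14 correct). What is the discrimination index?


p_upper = 79/108 = 0.7315
p_lower = 14/108 = 0.1296
D = 0.7315 - 0.1296 = 0.6019

0.6019


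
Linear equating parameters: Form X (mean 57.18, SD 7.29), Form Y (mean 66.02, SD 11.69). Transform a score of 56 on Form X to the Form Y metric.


slope = SD_Y / SD_X = 11.69 / 7.29 ~ 1.6036
intercept = mean_Y - slope * mean_X = 66.02 - (11.69 / 7.29) * 57.18 ~ -25.6719
Y = slope * X + intercept. To avoid rounding drift from the rounded slope/intercept, evaluate the equivalent form Y = mean_Y + SD_Y * (X - mean_X) / SD_X at full precision:
Y = 66.02 + 11.69 * (56 - 57.18) / 7.29
Y = 66.02 - 11.69 * 1.18 / 7.29
Y = 66.02 - 13.7942 / 7.29
Y = 66.02 - 1.8922
Y = 64.1278

64.1278


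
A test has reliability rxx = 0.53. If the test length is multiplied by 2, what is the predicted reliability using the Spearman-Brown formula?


r_new = (n * rxx) / (1 + (n-1) * rxx)
r_new = (2 * 0.53) / (1 + 1 * 0.53)
r_new = 1.06 / 1.53
r_new = 0.6928

0.6928


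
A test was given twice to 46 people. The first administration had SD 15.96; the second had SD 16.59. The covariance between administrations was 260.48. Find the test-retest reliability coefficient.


r = cov(X,Y) / (SD_X * SD_Y)
r = 260.48 / (15.96 * 16.59)
r = 260.48 / 264.7764
r = 0.9838

0.9838


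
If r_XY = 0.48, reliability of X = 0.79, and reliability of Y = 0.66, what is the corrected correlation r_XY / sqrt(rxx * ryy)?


r_corrected = rxy / sqrt(rxx * ryy)
= 0.48 / sqrt(0.79 * 0.66)
= 0.48 / sqrt(0.5214)
= 0.48 / 0.72208
r_corrected = 0.6647

0.6647


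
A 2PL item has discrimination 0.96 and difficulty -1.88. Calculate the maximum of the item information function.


For 2PL, max info at theta = b = -1.88
I_max = a^2 / 4 = 0.96^2 / 4
= 0.9216 / 4
I_max = 0.2304

0.2304


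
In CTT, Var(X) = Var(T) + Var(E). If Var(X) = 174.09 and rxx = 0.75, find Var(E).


var_true = rxx * var_obs = 0.75 * 174.09 = 130.5675
var_error = var_obs - var_true
var_error = 174.09 - 130.5675
var_error = 43.5225

43.5225


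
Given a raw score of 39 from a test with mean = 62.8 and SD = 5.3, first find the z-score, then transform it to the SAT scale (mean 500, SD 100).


z = (X - mean) / SD = (39 - 62.8) / 5.3
z = -23.8 / 5.3
z = -4.4906
SAT-scale = SAT = 500 + 100z
Carry z at full precision (z = -23.8 / 5.3) into the conversion:
SAT-scale = 500 + 100 * (-23.8 / 5.3) = 500 + -2380 / 5.3
SAT-scale = 500 + -449.0566
SAT-scale = 50.9434

50.9434


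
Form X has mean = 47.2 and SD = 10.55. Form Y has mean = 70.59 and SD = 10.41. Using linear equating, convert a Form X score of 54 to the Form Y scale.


slope = SD_Y / SD_X = 10.41 / 10.55 ~ 0.9867
intercept = mean_Y - slope * mean_X = 70.59 - (10.41 / 10.55) * 47.2 ~ 24.0164
Y = slope * X + intercept. To avoid rounding drift from the rounded slope/intercept, evaluate the equivalent form Y = mean_Y + SD_Y * (X - mean_X) / SD_X at full precision:
Y = 70.59 + 10.41 * (54 - 47.2) / 10.55
Y = 70.59 + 10.41 * 6.8 / 10.55
Y = 70.59 + 70.788 / 10.55
Y = 70.59 + 6.7098
Y = 77.2998

77.2998


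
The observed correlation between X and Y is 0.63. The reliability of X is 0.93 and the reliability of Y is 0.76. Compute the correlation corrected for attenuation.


r_corrected = rxy / sqrt(rxx * ryy)
= 0.63 / sqrt(0.93 * 0.76)
= 0.63 / sqrt(0.7068)
= 0.63 / 0.840714
r_corrected = 0.7494

0.7494


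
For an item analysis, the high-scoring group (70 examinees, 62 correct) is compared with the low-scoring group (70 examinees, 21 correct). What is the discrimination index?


p_upper = 62/70 = 0.8857
p_lower = 21/70 = 0.3
D = 0.8857 - 0.3 = 0.5857

0.5857


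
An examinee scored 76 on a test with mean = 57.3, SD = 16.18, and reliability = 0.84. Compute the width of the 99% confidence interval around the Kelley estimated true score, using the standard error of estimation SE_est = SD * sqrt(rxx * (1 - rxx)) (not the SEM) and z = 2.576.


True score estimate = 0.84*76 + 0.16*57.3 = 73.008
SE_est = SD * sqrt(rxx * (1 - rxx)) = 16.18 * sqrt(0.84 * 0.16) = 16.18 * sqrt(0.1344) = 5.931686
CI = T_est +/- z * SE_est, so width = 2 * z * SE_est = 2 * 2.576 * 5.931686
Width = 30.56

30.56


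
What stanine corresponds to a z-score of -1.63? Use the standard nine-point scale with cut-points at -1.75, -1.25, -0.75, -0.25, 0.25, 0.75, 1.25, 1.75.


Stanine boundaries: [-1.75, -1.25, -0.75, -0.25, 0.25, 0.75, 1.25, 1.75]
z = -1.63
Check each boundary:
  z >= -1.75 -> could be stanine 2
  z < -1.25
  z < -0.75
  z < -0.25
  z < 0.25
  z < 0.75
  z < 1.25
  z < 1.75
Highest qualifying boundary gives stanine = 2

2


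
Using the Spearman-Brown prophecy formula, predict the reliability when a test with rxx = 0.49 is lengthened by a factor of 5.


r_new = (n * rxx) / (1 + (n-1) * rxx)
r_new = (5 * 0.49) / (1 + 4 * 0.49)
r_new = 2.45 / 2.96
r_new = 0.8277

0.8277


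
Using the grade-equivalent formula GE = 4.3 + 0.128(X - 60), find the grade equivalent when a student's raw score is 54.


raw - median = 54 - 60 = -6
slope * diff = 0.128 * -6 = -0.768
GE = 4.3 + -0.768
GE = 3.532

3.532


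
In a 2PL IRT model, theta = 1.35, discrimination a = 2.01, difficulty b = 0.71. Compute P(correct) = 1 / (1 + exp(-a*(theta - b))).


a*(theta - b) = 2.01 * (1.35 - 0.71) = 1.2864
exp(-1.2864) = 0.2763
P = 1 / (1 + 0.2763)
P = 0.7835

0.7835


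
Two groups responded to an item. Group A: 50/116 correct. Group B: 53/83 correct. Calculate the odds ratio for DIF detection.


Odds_A = 50/66 = 0.7576
Odds_B = 53/30 = 1.7667
OR = Odds_A / Odds_B = 0.7576 / 1.7667
Exactly, OR = (50 * 30) / (66 * 53) = 1500 / 3498
OR = 0.4288

0.4288


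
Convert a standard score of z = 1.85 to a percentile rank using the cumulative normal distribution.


CDF(z) = 0.5 * (1 + erf(z/sqrt(2)))
erf(1.3081) = 0.9357
CDF = 0.9678
Percentile rank = 0.9678 * 100 = 96.78

96.78


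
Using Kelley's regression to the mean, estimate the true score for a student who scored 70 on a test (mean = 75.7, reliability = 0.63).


T_est = rxx * X + (1 - rxx) * mean
T_est = 0.63 * 70 + 0.37 * 75.7
T_est = 44.1 + 28.009
T_est = 72.109

72.109


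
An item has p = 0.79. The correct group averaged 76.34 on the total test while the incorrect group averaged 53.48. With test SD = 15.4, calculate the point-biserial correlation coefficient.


q = 1 - p = 0.21
rpb = ((M1 - M0) / SD) * sqrt(p * q)
rpb = ((76.34 - 53.48) / 15.4) * sqrt(0.79 * 0.21)
rpb = 0.6046

0.6046


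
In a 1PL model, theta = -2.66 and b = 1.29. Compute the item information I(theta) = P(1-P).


P = 1/(1+exp(-(-2.66-1.29))) = 0.0189
I = P*(1-P) = 0.0189 * 0.9811
I = 0.0185

0.0185


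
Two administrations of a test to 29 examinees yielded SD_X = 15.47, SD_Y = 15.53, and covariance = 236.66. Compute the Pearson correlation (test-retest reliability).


r = cov(X,Y) / (SD_X * SD_Y)
r = 236.66 / (15.47 * 15.53)
r = 236.66 / 240.2491
r = 0.9851

0.9851


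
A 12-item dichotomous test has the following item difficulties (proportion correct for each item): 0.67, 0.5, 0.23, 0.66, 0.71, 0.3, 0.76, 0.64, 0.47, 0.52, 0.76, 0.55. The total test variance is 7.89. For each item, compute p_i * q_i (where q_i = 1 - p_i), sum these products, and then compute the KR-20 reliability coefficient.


For each item, compute p_i * q_i:
  Item 1: 0.67 * 0.33 = 0.2211
  Item 2: 0.5 * 0.5 = 0.25
  Item 3: 0.23 * 0.77 = 0.1771
  Item 4: 0.66 * 0.34 = 0.2244
  Item 5: 0.71 * 0.29 = 0.2059
  Item 6: 0.3 * 0.7 = 0.21
  Item 7: 0.76 * 0.24 = 0.1824
  Item 8: 0.64 * 0.36 = 0.2304
  Item 9: 0.47 * 0.53 = 0.2491
  Item 10: 0.52 * 0.48 = 0.2496
  Item 11: 0.76 * 0.24 = 0.1824
  Item 12: 0.55 * 0.45 = 0.2475
Sum(p_i * q_i) = 0.2211 + 0.25 + 0.1771 + 0.2244 + 0.2059 + 0.21 + 0.1824 + 0.2304 + 0.2491 + 0.2496 + 0.1824 + 0.2475 = 2.6299
KR-20 = (k/(k-1)) * (1 - Sum(p_i*q_i) / Var_total)
= (12/11) * (1 - 2.6299/7.89)
= 1.0909 * 0.6667
KR-20 = 0.7273

0.7273


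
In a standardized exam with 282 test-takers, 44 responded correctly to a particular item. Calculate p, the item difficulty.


Item difficulty p = number correct / total examinees
p = 44 / 282
p = 0.156

0.156


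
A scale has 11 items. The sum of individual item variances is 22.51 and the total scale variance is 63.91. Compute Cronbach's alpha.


alpha = (k/(k-1)) * (1 - sum(si^2)/s_total^2)
= (11/10) * (1 - 22.51/63.91)
alpha = 0.7126

0.7126


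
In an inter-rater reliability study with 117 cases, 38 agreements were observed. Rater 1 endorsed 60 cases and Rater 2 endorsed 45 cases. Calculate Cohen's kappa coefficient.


P_o = 38/117 = 0.324786
P_e = (60*45 + 57*72) / 13689 = 0.497041
kappa = (P_o - P_e) / (1 - P_e)
kappa = (0.324786 - 0.497041) / (1 - 0.497041)
kappa = -0.3425

-0.3425


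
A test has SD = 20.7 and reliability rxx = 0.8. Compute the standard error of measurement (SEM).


SEM = SD * sqrt(1 - rxx)
SEM = 20.7 * sqrt(1 - 0.8)
SEM = 20.7 * sqrt(0.2) = 20.7 * 0.447214
SEM = 9.2573

9.2573


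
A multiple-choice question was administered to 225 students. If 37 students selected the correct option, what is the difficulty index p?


Item difficulty p = number correct / total examinees
p = 37 / 225
p = 0.1644

0.1644


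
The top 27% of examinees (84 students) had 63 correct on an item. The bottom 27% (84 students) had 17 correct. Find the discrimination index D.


p_upper = 63/84 = 0.75
p_lower = 17/84 = 0.2024
D = 0.75 - 0.2024 = 0.5476

0.5476


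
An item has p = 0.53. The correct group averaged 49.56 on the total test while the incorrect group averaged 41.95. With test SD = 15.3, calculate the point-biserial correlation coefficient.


q = 1 - p = 0.47
rpb = ((M1 - M0) / SD) * sqrt(p * q)
rpb = ((49.56 - 41.95) / 15.3) * sqrt(0.53 * 0.47)
rpb = 0.2482

0.2482


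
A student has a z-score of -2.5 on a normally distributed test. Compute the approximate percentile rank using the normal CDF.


CDF(z) = 0.5 * (1 + erf(z/sqrt(2)))
erf(-1.7678) = -0.9876
CDF = 0.0062
Percentile rank = 0.0062 * 100 = 0.62

0.62


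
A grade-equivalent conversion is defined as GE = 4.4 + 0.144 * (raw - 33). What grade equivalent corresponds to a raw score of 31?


raw - median = 31 - 33 = -2
slope * diff = 0.144 * -2 = -0.288
GE = 4.4 + -0.288
GE = 4.112

4.112


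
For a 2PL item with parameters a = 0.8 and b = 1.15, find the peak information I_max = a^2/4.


For 2PL, max info at theta = b = 1.15
I_max = a^2 / 4 = 0.8^2 / 4
= 0.64 / 4
I_max = 0.16

0.16


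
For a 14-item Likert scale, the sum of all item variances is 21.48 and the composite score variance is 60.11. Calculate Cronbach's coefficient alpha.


alpha = (k/(k-1)) * (1 - sum(si^2)/s_total^2)
= (14/13) * (1 - 21.48/60.11)
alpha = 0.6921

0.6921


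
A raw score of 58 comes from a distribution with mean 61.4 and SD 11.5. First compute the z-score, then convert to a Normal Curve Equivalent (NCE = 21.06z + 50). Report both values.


z = (X - mean) / SD = (58 - 61.4) / 11.5
z = -3.4 / 11.5
z = -0.2957
NCE = NCE = 21.06z + 50
Carry z at full precision (z = -3.4 / 11.5) into the conversion:
NCE = 21.06 * (-3.4 / 11.5) + 50 = -71.604 / 11.5 + 50
NCE = -6.2264 + 50
NCE = 43.7736

43.7736


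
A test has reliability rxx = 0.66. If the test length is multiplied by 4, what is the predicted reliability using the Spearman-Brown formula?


r_new = (n * rxx) / (1 + (n-1) * rxx)
r_new = (4 * 0.66) / (1 + 3 * 0.66)
r_new = 2.64 / 2.98
r_new = 0.8859

0.8859


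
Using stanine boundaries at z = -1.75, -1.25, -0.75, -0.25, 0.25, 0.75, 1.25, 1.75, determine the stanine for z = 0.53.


Stanine boundaries: [-1.75, -1.25, -0.75, -0.25, 0.25, 0.75, 1.25, 1.75]
z = 0.53
Check each boundary:
  z >= -1.75 -> could be stanine 2
  z >= -1.25 -> could be stanine 3
  z >= -0.75 -> could be stanine 4
  z >= -0.25 -> could be stanine 5
  z >= 0.25 -> could be stanine 6
  z < 0.75
  z < 1.25
  z < 1.75
Highest qualifying boundary gives stanine = 6

6


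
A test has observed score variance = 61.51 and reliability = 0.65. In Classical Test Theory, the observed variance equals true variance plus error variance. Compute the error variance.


var_true = rxx * var_obs = 0.65 * 61.51 = 39.9815
var_error = var_obs - var_true
var_error = 61.51 - 39.9815
var_error = 21.5285

21.5285


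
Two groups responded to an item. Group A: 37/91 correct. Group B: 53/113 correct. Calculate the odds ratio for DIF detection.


Odds_A = 37/54 = 0.6852
Odds_B = 53/60 = 0.8833
OR = Odds_A / Odds_B = 0.6852 / 0.8833
Exactly, OR = (37 * 60) / (54 * 53) = 2220 / 2862
OR = 0.7757

0.7757


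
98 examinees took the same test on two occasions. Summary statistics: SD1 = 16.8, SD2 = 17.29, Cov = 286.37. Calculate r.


r = cov(X,Y) / (SD_X * SD_Y)
r = 286.37 / (16.8 * 17.29)
r = 286.37 / 290.472
r = 0.9859

0.9859


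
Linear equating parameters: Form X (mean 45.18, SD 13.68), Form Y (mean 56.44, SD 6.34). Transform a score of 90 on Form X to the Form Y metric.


slope = SD_Y / SD_X = 6.34 / 13.68 ~ 0.4635
intercept = mean_Y - slope * mean_X = 56.44 - (6.34 / 13.68) * 45.18 ~ 35.5013
Y = slope * X + intercept. To avoid rounding drift from the rounded slope/intercept, evaluate the equivalent form Y = mean_Y + SD_Y * (X - mean_X) / SD_X at full precision:
Y = 56.44 + 6.34 * (90 - 45.18) / 13.68
Y = 56.44 + 6.34 * 44.82 / 13.68
Y = 56.44 + 284.1588 / 13.68
Y = 56.44 + 20.7718
Y = 77.2118

77.2118


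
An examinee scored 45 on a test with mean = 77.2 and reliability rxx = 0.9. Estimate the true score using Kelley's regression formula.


T_est = rxx * X + (1 - rxx) * mean
T_est = 0.9 * 45 + 0.1 * 77.2
T_est = 40.5 + 7.72
T_est = 48.22

48.22


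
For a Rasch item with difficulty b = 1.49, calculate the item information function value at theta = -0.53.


P = 1/(1+exp(-(-0.53-1.49))) = 0.1171
I = P*(1-P) = 0.1171 * 0.8829
I = 0.1034

0.1034


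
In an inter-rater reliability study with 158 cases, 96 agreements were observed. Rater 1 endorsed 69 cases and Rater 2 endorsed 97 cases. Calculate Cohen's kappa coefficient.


P_o = 96/158 = 0.607595
P_e = (69*97 + 89*61) / 24964 = 0.485579
kappa = (P_o - P_e) / (1 - P_e)
kappa = (0.607595 - 0.485579) / (1 - 0.485579)
kappa = 0.2372

0.2372


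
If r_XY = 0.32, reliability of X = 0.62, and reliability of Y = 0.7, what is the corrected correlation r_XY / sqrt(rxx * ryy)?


r_corrected = rxy / sqrt(rxx * ryy)
= 0.32 / sqrt(0.62 * 0.7)
= 0.32 / sqrt(0.434)
= 0.32 / 0.658787
r_corrected = 0.4857

0.4857


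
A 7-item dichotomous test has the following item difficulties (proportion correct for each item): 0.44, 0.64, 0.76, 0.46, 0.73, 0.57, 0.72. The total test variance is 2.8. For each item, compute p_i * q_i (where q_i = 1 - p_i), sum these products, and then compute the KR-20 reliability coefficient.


For each item, compute p_i * q_i:
  Item 1: 0.44 * 0.56 = 0.2464
  Item 2: 0.64 * 0.36 = 0.2304
  Item 3: 0.76 * 0.24 = 0.1824
  Item 4: 0.46 * 0.54 = 0.2484
  Item 5: 0.73 * 0.27 = 0.1971
  Item 6: 0.57 * 0.43 = 0.2451
  Item 7: 0.72 * 0.28 = 0.2016
Sum(p_i * q_i) = 0.2464 + 0.2304 + 0.1824 + 0.2484 + 0.1971 + 0.2451 + 0.2016 = 1.5514
KR-20 = (k/(k-1)) * (1 - Sum(p_i*q_i) / Var_total)
= (7/6) * (1 - 1.5514/2.8)
= 1.1667 * 0.4459
KR-20 = 0.5202

0.5202


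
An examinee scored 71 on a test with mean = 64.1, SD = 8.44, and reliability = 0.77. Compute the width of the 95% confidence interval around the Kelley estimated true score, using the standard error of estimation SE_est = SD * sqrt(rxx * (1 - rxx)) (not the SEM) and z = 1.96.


True score estimate = 0.77*71 + 0.23*64.1 = 69.413
SE_est = SD * sqrt(rxx * (1 - rxx)) = 8.44 * sqrt(0.77 * 0.23) = 8.44 * sqrt(0.1771) = 3.551826
CI = T_est +/- z * SE_est, so width = 2 * z * SE_est = 2 * 1.96 * 3.551826
Width = 13.9232

13.9232


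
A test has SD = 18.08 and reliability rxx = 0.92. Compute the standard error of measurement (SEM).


SEM = SD * sqrt(1 - rxx)
SEM = 18.08 * sqrt(1 - 0.92)
SEM = 18.08 * sqrt(0.08) = 18.08 * 0.282843
SEM = 5.1138

5.1138


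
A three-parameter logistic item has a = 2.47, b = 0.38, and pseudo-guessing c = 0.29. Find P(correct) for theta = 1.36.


logit = 2.47*(1.36 - 0.38) = 2.4206
P* = 1/(1 + exp(-2.4206)) = 0.9184
P = 0.29 + (1 - 0.29) * 0.9184
P = 0.9421

0.9421


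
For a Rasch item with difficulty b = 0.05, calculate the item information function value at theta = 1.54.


P = 1/(1+exp(-(1.54-0.05))) = 0.8161
I = P*(1-P) = 0.8161 * 0.1839
I = 0.1501

0.1501


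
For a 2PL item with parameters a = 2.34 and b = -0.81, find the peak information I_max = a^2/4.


For 2PL, max info at theta = b = -0.81
I_max = a^2 / 4 = 2.34^2 / 4
= 5.4756 / 4
I_max = 1.3689

1.3689


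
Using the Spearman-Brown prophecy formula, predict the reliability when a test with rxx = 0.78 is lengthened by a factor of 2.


r_new = (n * rxx) / (1 + (n-1) * rxx)
r_new = (2 * 0.78) / (1 + 1 * 0.78)
r_new = 1.56 / 1.78
r_new = 0.8764

0.8764


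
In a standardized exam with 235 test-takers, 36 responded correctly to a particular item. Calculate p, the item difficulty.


Item difficulty p = number correct / total examinees
p = 36 / 235
p = 0.1532

0.1532


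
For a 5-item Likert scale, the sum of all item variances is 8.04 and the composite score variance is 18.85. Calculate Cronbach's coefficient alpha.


alpha = (k/(k-1)) * (1 - sum(si^2)/s_total^2)
= (5/4) * (1 - 8.04/18.85)
alpha = 0.7168

0.7168


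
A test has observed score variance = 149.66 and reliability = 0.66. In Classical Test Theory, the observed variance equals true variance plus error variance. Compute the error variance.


var_true = rxx * var_obs = 0.66 * 149.66 = 98.7756
var_error = var_obs - var_true
var_error = 149.66 - 98.7756
var_error = 50.8844

50.8844


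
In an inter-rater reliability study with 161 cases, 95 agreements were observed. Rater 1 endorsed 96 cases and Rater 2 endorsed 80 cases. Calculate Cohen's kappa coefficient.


P_o = 95/161 = 0.590062
P_e = (96*80 + 65*81) / 25921 = 0.499402
kappa = (P_o - P_e) / (1 - P_e)
kappa = (0.590062 - 0.499402) / (1 - 0.499402)
kappa = 0.1811

0.1811


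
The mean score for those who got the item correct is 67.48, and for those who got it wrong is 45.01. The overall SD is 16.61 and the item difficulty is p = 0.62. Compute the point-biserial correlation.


q = 1 - p = 0.38
rpb = ((M1 - M0) / SD) * sqrt(p * q)
rpb = ((67.48 - 45.01) / 16.61) * sqrt(0.62 * 0.38)
rpb = 0.6566

0.6566


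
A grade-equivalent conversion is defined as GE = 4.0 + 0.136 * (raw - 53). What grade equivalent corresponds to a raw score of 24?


raw - median = 24 - 53 = -29
slope * diff = 0.136 * -29 = -3.944
GE = 4.0 + -3.944
GE = 0.056

0.056


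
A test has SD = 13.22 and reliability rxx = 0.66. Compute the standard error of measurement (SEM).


SEM = SD * sqrt(1 - rxx)
SEM = 13.22 * sqrt(1 - 0.66)
SEM = 13.22 * sqrt(0.34) = 13.22 * 0.583095
SEM = 7.7085

7.7085


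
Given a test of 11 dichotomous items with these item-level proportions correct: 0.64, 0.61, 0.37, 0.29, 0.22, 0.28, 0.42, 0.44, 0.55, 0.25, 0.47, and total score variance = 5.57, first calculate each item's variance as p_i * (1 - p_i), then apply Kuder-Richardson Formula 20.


For each item, compute p_i * q_i:
  Item 1: 0.64 * 0.36 = 0.2304
  Item 2: 0.61 * 0.39 = 0.2379
  Item 3: 0.37 * 0.63 = 0.2331
  Item 4: 0.29 * 0.71 = 0.2059
  Item 5: 0.22 * 0.78 = 0.1716
  Item 6: 0.28 * 0.72 = 0.2016
  Item 7: 0.42 * 0.58 = 0.2436
  Item 8: 0.44 * 0.56 = 0.2464
  Item 9: 0.55 * 0.45 = 0.2475
  Item 10: 0.25 * 0.75 = 0.1875
  Item 11: 0.47 * 0.53 = 0.2491
Sum(p_i * q_i) = 0.2304 + 0.2379 + 0.2331 + 0.2059 + 0.1716 + 0.2016 + 0.2436 + 0.2464 + 0.2475 + 0.1875 + 0.2491 = 2.4546
KR-20 = (k/(k-1)) * (1 - Sum(p_i*q_i) / Var_total)
= (11/10) * (1 - 2.4546/5.57)
= 1.1 * 0.5593
KR-20 = 0.6152

0.6152


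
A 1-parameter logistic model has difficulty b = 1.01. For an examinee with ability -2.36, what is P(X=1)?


theta - b = -2.36 - 1.01 = -3.37
exp(-(theta - b)) = exp(3.37) = 29.0785
P = 1 / (1 + 29.0785)
P = 0.0332

0.0332


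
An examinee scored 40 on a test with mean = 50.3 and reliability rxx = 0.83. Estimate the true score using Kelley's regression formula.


T_est = rxx * X + (1 - rxx) * mean
T_est = 0.83 * 40 + 0.17 * 50.3
T_est = 33.2 + 8.551
T_est = 41.751

41.751


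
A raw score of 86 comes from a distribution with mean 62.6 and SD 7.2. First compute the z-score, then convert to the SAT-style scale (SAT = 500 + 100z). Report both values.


z = (X - mean) / SD = (86 - 62.6) / 7.2
z = 23.4 / 7.2
z = 3.25
SAT-scale = SAT = 500 + 100z
Carry z at full precision (z = 23.4 / 7.2) into the conversion:
SAT-scale = 500 + 100 * (23.4 / 7.2) = 500 + 2340 / 7.2
SAT-scale = 500 + 325.0
SAT-scale = 825.0

825.0


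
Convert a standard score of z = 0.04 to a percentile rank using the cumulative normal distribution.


CDF(z) = 0.5 * (1 + erf(z/sqrt(2)))
erf(0.0283) = 0.0319
CDF = 0.516
Percentile rank = 0.516 * 100 = 51.6

51.6


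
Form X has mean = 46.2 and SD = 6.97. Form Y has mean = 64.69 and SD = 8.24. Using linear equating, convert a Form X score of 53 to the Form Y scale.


slope = SD_Y / SD_X = 8.24 / 6.97 ~ 1.1822
intercept = mean_Y - slope * mean_X = 64.69 - (8.24 / 6.97) * 46.2 ~ 10.0719
Y = slope * X + intercept. To avoid rounding drift from the rounded slope/intercept, evaluate the equivalent form Y = mean_Y + SD_Y * (X - mean_X) / SD_X at full precision:
Y = 64.69 + 8.24 * (53 - 46.2) / 6.97
Y = 64.69 + 8.24 * 6.8 / 6.97
Y = 64.69 + 56.032 / 6.97
Y = 64.69 + 8.039
Y = 72.729

72.729


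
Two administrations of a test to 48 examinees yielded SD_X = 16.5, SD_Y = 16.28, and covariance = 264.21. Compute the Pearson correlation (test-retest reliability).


r = cov(X,Y) / (SD_X * SD_Y)
r = 264.21 / (16.5 * 16.28)
r = 264.21 / 268.62
r = 0.9836

0.9836


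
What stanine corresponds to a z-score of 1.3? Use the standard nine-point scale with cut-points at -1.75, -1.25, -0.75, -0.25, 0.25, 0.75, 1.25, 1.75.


Stanine boundaries: [-1.75, -1.25, -0.75, -0.25, 0.25, 0.75, 1.25, 1.75]
z = 1.3
Check each boundary:
  z >= -1.75 -> could be stanine 2
  z >= -1.25 -> could be stanine 3
  z >= -0.75 -> could be stanine 4
  z >= -0.25 -> could be stanine 5
  z >= 0.25 -> could be stanine 6
  z >= 0.75 -> could be stanine 7
  z >= 1.25 -> could be stanine 8
  z < 1.75
Highest qualifying boundary gives stanine = 8

8


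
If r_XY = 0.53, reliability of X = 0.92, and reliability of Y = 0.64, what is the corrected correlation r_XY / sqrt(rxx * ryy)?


r_corrected = rxy / sqrt(rxx * ryy)
= 0.53 / sqrt(0.92 * 0.64)
= 0.53 / sqrt(0.5888)
= 0.53 / 0.767333
r_corrected = 0.6907

0.6907


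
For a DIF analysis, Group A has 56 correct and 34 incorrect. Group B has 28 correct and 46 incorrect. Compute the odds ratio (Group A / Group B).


Odds_A = 56/34 = 1.6471
Odds_B = 28/46 = 0.6087
OR = Odds_A / Odds_B = 1.6471 / 0.6087
Exactly, OR = (56 * 46) / (34 * 28) = 2576 / 952
OR = 2.7059

2.7059


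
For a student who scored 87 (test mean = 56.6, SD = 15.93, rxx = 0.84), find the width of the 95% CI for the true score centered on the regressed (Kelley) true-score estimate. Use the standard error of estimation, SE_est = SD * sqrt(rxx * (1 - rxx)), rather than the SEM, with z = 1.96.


True score estimate = 0.84*87 + 0.16*56.6 = 82.136
SE_est = SD * sqrt(rxx * (1 - rxx)) = 15.93 * sqrt(0.84 * 0.16) = 15.93 * sqrt(0.1344) = 5.840034
CI = T_est +/- z * SE_est, so width = 2 * z * SE_est = 2 * 1.96 * 5.840034
Width = 22.8929

22.8929


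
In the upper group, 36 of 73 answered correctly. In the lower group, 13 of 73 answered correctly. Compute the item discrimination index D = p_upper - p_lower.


p_upper = 36/73 = 0.4932
p_lower = 13/73 = 0.1781
D = 0.4932 - 0.1781 = 0.3151

0.3151


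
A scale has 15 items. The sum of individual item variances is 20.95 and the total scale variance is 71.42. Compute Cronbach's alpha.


alpha = (k/(k-1)) * (1 - sum(si^2)/s_total^2)
= (15/14) * (1 - 20.95/71.42)
alpha = 0.7571

0.7571


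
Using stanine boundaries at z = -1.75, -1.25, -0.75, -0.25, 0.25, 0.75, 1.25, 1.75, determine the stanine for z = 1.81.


Stanine boundaries: [-1.75, -1.25, -0.75, -0.25, 0.25, 0.75, 1.25, 1.75]
z = 1.81
Check each boundary:
  z >= -1.75 -> could be stanine 2
  z >= -1.25 -> could be stanine 3
  z >= -0.75 -> could be stanine 4
  z >= -0.25 -> could be stanine 5
  z >= 0.25 -> could be stanine 6
  z >= 0.75 -> could be stanine 7
  z >= 1.25 -> could be stanine 8
  z >= 1.75 -> could be stanine 9
Highest qualifying boundary gives stanine = 9

9


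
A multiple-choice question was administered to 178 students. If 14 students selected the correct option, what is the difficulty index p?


Item difficulty p = number correct / total examinees
p = 14 / 178
p = 0.0787

0.0787


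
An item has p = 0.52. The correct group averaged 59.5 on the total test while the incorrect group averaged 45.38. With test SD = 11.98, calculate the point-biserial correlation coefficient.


q = 1 - p = 0.48
rpb = ((M1 - M0) / SD) * sqrt(p * q)
rpb = ((59.5 - 45.38) / 11.98) * sqrt(0.52 * 0.48)
rpb = 0.5888

0.5888


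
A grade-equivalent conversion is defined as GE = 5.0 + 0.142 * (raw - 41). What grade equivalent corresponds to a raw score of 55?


raw - median = 55 - 41 = 14
slope * diff = 0.142 * 14 = 1.988
GE = 5.0 + 1.988
GE = 6.988

6.988


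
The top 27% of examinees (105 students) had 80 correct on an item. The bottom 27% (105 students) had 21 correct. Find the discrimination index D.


p_upper = 80/105 = 0.7619
p_lower = 21/105 = 0.2
D = 0.7619 - 0.2 = 0.5619

0.5619


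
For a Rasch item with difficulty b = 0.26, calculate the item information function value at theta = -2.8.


P = 1/(1+exp(-(-2.8-0.26))) = 0.0448
I = P*(1-P) = 0.0448 * 0.9552
I = 0.0428

0.0428


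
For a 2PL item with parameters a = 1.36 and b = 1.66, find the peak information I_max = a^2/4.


For 2PL, max info at theta = b = 1.66
I_max = a^2 / 4 = 1.36^2 / 4
= 1.8496 / 4
I_max = 0.4624

0.4624


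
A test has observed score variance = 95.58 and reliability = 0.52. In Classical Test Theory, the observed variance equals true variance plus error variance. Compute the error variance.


var_true = rxx * var_obs = 0.52 * 95.58 = 49.7016
var_error = var_obs - var_true
var_error = 95.58 - 49.7016
var_error = 45.8784

45.8784


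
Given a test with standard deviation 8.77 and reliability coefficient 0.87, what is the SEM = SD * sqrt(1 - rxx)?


SEM = SD * sqrt(1 - rxx)
SEM = 8.77 * sqrt(1 - 0.87)
SEM = 8.77 * sqrt(0.13) = 8.77 * 0.360555
SEM = 3.1621

3.1621


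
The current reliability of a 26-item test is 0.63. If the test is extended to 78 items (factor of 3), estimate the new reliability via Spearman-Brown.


r_new = (n * rxx) / (1 + (n-1) * rxx)
r_new = (3 * 0.63) / (1 + 2 * 0.63)
r_new = 1.89 / 2.26
r_new = 0.8363

0.8363


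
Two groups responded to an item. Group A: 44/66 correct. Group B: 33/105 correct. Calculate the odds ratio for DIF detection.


Odds_A = 44/22 = 2.0
Odds_B = 33/72 = 0.4583
OR = Odds_A / Odds_B = 2.0 / 0.4583
Exactly, OR = (44 * 72) / (22 * 33) = 3168 / 726
OR = 4.3636

4.3636


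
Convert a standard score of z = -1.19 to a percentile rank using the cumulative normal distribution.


CDF(z) = 0.5 * (1 + erf(z/sqrt(2)))
erf(-0.8415) = -0.766
CDF = 0.117
Percentile rank = 0.117 * 100 = 11.7

11.7


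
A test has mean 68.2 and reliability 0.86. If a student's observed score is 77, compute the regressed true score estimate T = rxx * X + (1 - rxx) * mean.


T_est = rxx * X + (1 - rxx) * mean
T_est = 0.86 * 77 + 0.14 * 68.2
T_est = 66.22 + 9.548
T_est = 75.768

75.768


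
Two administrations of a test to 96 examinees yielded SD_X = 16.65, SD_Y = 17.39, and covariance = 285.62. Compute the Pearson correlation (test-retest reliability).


r = cov(X,Y) / (SD_X * SD_Y)
r = 285.62 / (16.65 * 17.39)
r = 285.62 / 289.5435
r = 0.9864

0.9864


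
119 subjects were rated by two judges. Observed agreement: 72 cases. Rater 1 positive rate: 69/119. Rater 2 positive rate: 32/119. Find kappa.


P_o = 72/119 = 0.605042
P_e = (69*32 + 50*87) / 14161 = 0.463103
kappa = (P_o - P_e) / (1 - P_e)
kappa = (0.605042 - 0.463103) / (1 - 0.463103)
kappa = 0.2644

0.2644


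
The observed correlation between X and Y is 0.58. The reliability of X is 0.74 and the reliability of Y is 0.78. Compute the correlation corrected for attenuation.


r_corrected = rxy / sqrt(rxx * ryy)
= 0.58 / sqrt(0.74 * 0.78)
= 0.58 / sqrt(0.5772)
= 0.58 / 0.759737
r_corrected = 0.7634

0.7634


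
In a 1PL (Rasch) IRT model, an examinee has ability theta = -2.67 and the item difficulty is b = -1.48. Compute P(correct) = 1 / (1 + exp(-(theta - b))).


theta - b = -2.67 - -1.48 = -1.19
exp(-(theta - b)) = exp(1.19) = 3.2871
P = 1 / (1 + 3.2871)
P = 0.2333

0.2333
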